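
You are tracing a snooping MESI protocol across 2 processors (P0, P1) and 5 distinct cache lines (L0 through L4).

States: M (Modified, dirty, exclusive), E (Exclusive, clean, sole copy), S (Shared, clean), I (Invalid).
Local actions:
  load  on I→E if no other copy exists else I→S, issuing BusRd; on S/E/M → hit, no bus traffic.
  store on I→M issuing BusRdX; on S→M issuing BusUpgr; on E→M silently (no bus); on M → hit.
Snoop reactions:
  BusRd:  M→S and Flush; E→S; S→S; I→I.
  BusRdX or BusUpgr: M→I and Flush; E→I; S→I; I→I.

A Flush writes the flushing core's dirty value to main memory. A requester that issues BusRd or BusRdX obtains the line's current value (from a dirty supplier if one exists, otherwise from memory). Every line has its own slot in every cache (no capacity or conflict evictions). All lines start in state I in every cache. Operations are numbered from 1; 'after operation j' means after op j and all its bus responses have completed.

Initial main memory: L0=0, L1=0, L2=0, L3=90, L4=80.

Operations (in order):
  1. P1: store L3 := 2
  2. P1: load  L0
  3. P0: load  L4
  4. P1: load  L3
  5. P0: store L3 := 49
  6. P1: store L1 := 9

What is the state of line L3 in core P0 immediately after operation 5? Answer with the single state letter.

state = M

  op1 P1: store L3 := 2 → I/M on L3; bus BusRdX; mem=90
  op2 P1: load  L0 → I/E on L0; bus BusRd; mem=0
  op3 P0: load  L4 → E/I on L4; bus BusRd; mem=80
  op4 P1: load  L3 → I/M on L3; bus (none); mem=90
  op5 P0: store L3 := 49 → M/I on L3; bus BusRdX Flush; mem=2
  op6 P1: store L1 := 9 → I/M on L1; bus BusRdX; mem=0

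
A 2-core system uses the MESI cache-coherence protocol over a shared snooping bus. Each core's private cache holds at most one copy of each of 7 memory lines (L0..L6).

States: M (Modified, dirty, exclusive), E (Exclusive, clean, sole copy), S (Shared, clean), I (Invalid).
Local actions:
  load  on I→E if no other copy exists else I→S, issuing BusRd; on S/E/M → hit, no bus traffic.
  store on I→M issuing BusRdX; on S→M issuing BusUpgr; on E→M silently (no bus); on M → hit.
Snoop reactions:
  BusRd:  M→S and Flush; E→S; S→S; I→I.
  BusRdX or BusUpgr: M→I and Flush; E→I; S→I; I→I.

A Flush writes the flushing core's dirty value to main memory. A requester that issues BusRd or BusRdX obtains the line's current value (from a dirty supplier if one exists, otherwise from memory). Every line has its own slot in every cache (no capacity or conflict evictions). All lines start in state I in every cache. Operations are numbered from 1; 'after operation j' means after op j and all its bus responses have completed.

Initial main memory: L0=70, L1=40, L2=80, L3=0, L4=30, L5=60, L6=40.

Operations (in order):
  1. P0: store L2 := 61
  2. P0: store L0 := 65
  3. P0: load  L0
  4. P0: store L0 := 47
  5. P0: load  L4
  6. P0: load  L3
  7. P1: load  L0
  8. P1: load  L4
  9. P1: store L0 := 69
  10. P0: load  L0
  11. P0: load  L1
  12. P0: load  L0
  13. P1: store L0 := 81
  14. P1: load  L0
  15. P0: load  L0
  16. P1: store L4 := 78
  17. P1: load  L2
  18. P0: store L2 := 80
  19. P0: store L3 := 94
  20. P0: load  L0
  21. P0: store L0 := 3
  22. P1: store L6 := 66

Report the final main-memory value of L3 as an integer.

1. P0: store L2 := 61  bus=[BusRdX]  L2: P0=M P1=I  mem[L2]=80
2. P0: store L0 := 65  bus=[BusRdX]  L0: P0=M P1=I  mem[L0]=70
3. P0: load  L0  bus=[-]  L0: P0=M P1=I  mem[L0]=70
4. P0: store L0 := 47  bus=[-]  L0: P0=M P1=I  mem[L0]=70
5. P0: load  L4  bus=[BusRd]  L4: P0=E P1=I  mem[L4]=30
6. P0: load  L3  bus=[BusRd]  L3: P0=E P1=I  mem[L3]=0
7. P1: load  L0  bus=[BusRd,Flush]  L0: P0=S P1=S  mem[L0]=47
8. P1: load  L4  bus=[BusRd]  L4: P0=S P1=S  mem[L4]=30
9. P1: store L0 := 69  bus=[BusUpgr]  L0: P0=I P1=M  mem[L0]=47
10. P0: load  L0  bus=[BusRd,Flush]  L0: P0=S P1=S  mem[L0]=69
11. P0: load  L1  bus=[BusRd]  L1: P0=E P1=I  mem[L1]=40
12. P0: load  L0  bus=[-]  L0: P0=S P1=S  mem[L0]=69
13. P1: store L0 := 81  bus=[BusUpgr]  L0: P0=I P1=M  mem[L0]=69
14. P1: load  L0  bus=[-]  L0: P0=I P1=M  mem[L0]=69
15. P0: load  L0  bus=[BusRd,Flush]  L0: P0=S P1=S  mem[L0]=81
16. P1: store L4 := 78  bus=[BusUpgr]  L4: P0=I P1=M  mem[L4]=30
17. P1: load  L2  bus=[BusRd,Flush]  L2: P0=S P1=S  mem[L2]=61
18. P0: store L2 := 80  bus=[BusUpgr]  L2: P0=M P1=I  mem[L2]=61
19. P0: store L3 := 94  bus=[-]  L3: P0=M P1=I  mem[L3]=0
20. P0: load  L0  bus=[-]  L0: P0=S P1=S  mem[L0]=81
21. P0: store L0 := 3  bus=[BusUpgr]  L0: P0=M P1=I  mem[L0]=81
22. P1: store L6 := 66  bus=[BusRdX]  L6: P0=I P1=M  mem[L6]=40

memory[L3] = 0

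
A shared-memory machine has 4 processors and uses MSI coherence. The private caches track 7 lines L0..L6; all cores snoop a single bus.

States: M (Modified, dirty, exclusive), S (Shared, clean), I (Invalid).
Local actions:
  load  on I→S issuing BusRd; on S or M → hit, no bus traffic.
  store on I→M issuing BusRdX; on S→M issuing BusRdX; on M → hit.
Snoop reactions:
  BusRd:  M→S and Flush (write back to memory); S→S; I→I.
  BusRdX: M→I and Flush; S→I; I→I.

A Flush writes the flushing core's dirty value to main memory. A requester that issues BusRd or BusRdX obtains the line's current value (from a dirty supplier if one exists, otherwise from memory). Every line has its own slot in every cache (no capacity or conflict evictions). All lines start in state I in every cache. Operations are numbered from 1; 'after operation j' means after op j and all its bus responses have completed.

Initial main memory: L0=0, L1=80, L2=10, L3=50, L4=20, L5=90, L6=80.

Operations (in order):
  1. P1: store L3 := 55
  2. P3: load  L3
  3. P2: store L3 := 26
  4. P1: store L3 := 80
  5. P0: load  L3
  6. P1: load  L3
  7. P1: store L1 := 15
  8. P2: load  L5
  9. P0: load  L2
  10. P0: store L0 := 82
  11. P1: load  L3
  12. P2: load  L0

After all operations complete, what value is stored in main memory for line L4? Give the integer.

memory[L4] = 20

[1] P1: store L3 := 55 | P0:I, P1:M(55), P2:I, P3:I | bus: BusRdX
[2] P3: load  L3 | P0:I, P1:S(55), P2:I, P3:S(55) | bus: BusRd,Flush
[3] P2: store L3 := 26 | P0:I, P1:I, P2:M(26), P3:I | bus: BusRdX
[4] P1: store L3 := 80 | P0:I, P1:M(80), P2:I, P3:I | bus: BusRdX,Flush
[5] P0: load  L3 | P0:S(80), P1:S(80), P2:I, P3:I | bus: BusRd,Flush
[6] P1: load  L3 | P0:S(80), P1:S(80), P2:I, P3:I | bus: none
[7] P1: store L1 := 15 | P0:I, P1:M(15), P2:I, P3:I | bus: BusRdX
[8] P2: load  L5 | P0:I, P1:I, P2:S(90), P3:I | bus: BusRd
[9] P0: load  L2 | P0:S(10), P1:I, P2:I, P3:I | bus: BusRd
[10] P0: store L0 := 82 | P0:M(82), P1:I, P2:I, P3:I | bus: BusRdX
[11] P1: load  L3 | P0:S(80), P1:S(80), P2:I, P3:I | bus: none
[12] P2: load  L0 | P0:S(82), P1:I, P2:S(82), P3:I | bus: BusRd,Flush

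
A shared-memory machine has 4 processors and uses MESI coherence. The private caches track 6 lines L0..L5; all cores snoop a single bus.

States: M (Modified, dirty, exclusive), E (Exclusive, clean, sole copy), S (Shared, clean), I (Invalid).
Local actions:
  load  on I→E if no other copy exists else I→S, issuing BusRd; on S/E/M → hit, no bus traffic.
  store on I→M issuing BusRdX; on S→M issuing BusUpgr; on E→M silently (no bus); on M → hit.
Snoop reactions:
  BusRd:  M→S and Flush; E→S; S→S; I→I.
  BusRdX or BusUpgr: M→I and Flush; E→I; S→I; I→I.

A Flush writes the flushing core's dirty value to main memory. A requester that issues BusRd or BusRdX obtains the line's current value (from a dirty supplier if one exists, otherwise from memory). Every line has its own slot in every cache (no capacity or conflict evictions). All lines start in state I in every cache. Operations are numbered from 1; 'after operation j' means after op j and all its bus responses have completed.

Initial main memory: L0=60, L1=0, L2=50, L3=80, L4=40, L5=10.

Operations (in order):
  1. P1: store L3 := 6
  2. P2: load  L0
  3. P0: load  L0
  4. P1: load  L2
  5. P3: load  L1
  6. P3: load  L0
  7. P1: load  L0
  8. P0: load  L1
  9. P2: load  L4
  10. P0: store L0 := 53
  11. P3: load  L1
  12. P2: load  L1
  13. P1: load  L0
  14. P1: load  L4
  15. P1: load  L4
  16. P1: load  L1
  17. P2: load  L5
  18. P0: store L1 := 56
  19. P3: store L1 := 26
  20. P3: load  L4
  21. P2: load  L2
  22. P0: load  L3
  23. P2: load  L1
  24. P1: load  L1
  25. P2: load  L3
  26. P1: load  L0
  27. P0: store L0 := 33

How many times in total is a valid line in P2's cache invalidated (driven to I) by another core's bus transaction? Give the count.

[1] P1: store L3 := 6 | P0:I, P1:M(6), P2:I, P3:I | bus: BusRdX
[2] P2: load  L0 | P0:I, P1:I, P2:E(60), P3:I | bus: BusRd
[3] P0: load  L0 | P0:S(60), P1:I, P2:S(60), P3:I | bus: BusRd
[4] P1: load  L2 | P0:I, P1:E(50), P2:I, P3:I | bus: BusRd
[5] P3: load  L1 | P0:I, P1:I, P2:I, P3:E(0) | bus: BusRd
[6] P3: load  L0 | P0:S(60), P1:I, P2:S(60), P3:S(60) | bus: BusRd
[7] P1: load  L0 | P0:S(60), P1:S(60), P2:S(60), P3:S(60) | bus: BusRd
[8] P0: load  L1 | P0:S(0), P1:I, P2:I, P3:S(0) | bus: BusRd
[9] P2: load  L4 | P0:I, P1:I, P2:E(40), P3:I | bus: BusRd
[10] P0: store L0 := 53 | P0:M(53), P1:I, P2:I, P3:I | bus: BusUpgr
[11] P3: load  L1 | P0:S(0), P1:I, P2:I, P3:S(0) | bus: none
[12] P2: load  L1 | P0:S(0), P1:I, P2:S(0), P3:S(0) | bus: BusRd
[13] P1: load  L0 | P0:S(53), P1:S(53), P2:I, P3:I | bus: BusRd,Flush
[14] P1: load  L4 | P0:I, P1:S(40), P2:S(40), P3:I | bus: BusRd
[15] P1: load  L4 | P0:I, P1:S(40), P2:S(40), P3:I | bus: none
[16] P1: load  L1 | P0:S(0), P1:S(0), P2:S(0), P3:S(0) | bus: BusRd
[17] P2: load  L5 | P0:I, P1:I, P2:E(10), P3:I | bus: BusRd
[18] P0: store L1 := 56 | P0:M(56), P1:I, P2:I, P3:I | bus: BusUpgr
[19] P3: store L1 := 26 | P0:I, P1:I, P2:I, P3:M(26) | bus: BusRdX,Flush
[20] P3: load  L4 | P0:I, P1:S(40), P2:S(40), P3:S(40) | bus: BusRd
[21] P2: load  L2 | P0:I, P1:S(50), P2:S(50), P3:I | bus: BusRd
[22] P0: load  L3 | P0:S(6), P1:S(6), P2:I, P3:I | bus: BusRd,Flush
[23] P2: load  L1 | P0:I, P1:I, P2:S(26), P3:S(26) | bus: BusRd,Flush
[24] P1: load  L1 | P0:I, P1:S(26), P2:S(26), P3:S(26) | bus: BusRd
[25] P2: load  L3 | P0:S(6), P1:S(6), P2:S(6), P3:I | bus: BusRd
[26] P1: load  L0 | P0:S(53), P1:S(53), P2:I, P3:I | bus: none
[27] P0: store L0 := 33 | P0:M(33), P1:I, P2:I, P3:I | bus: BusUpgr

invalidations = 2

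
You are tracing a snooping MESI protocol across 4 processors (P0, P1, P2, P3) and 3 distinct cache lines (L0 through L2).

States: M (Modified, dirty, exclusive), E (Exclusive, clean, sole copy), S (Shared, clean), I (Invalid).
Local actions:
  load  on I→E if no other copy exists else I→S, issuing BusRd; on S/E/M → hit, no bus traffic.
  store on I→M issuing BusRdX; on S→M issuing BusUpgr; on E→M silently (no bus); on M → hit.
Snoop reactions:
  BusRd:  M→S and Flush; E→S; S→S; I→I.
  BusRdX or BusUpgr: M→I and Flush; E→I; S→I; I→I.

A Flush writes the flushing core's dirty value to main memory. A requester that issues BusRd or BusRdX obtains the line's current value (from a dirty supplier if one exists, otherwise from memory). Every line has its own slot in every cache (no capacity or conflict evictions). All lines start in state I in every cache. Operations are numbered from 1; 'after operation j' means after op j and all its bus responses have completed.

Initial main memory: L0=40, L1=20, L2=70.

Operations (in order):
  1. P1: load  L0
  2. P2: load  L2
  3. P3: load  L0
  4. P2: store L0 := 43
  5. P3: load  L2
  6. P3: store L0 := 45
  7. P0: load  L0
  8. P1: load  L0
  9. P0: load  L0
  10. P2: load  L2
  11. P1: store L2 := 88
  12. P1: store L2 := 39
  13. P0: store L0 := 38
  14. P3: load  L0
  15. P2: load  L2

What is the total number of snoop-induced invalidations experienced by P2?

step 1: P1: load  L0  ⟶  IEII  (L0)  txn=BusRd  M[L0]=40
step 2: P2: load  L2  ⟶  IIEI  (L2)  txn=BusRd  M[L2]=70
step 3: P3: load  L0  ⟶  ISIS  (L0)  txn=BusRd  M[L0]=40
step 4: P2: store L0 := 43  ⟶  IIMI  (L0)  txn=BusRdX  M[L0]=40
step 5: P3: load  L2  ⟶  IISS  (L2)  txn=BusRd  M[L2]=70
step 6: P3: store L0 := 45  ⟶  IIIM  (L0)  txn=BusRdX+Flush  M[L0]=43
step 7: P0: load  L0  ⟶  SIIS  (L0)  txn=BusRd+Flush  M[L0]=45
step 8: P1: load  L0  ⟶  SSIS  (L0)  txn=BusRd  M[L0]=45
step 9: P0: load  L0  ⟶  SSIS  (L0)  txn=∅  M[L0]=45
step 10: P2: load  L2  ⟶  IISS  (L2)  txn=∅  M[L2]=70
step 11: P1: store L2 := 88  ⟶  IMII  (L2)  txn=BusRdX  M[L2]=70
step 12: P1: store L2 := 39  ⟶  IMII  (L2)  txn=∅  M[L2]=70
step 13: P0: store L0 := 38  ⟶  MIII  (L0)  txn=BusUpgr  M[L0]=45
step 14: P3: load  L0  ⟶  SIIS  (L0)  txn=BusRd+Flush  M[L0]=38
step 15: P2: load  L2  ⟶  ISSI  (L2)  txn=BusRd+Flush  M[L2]=39

invalidations = 2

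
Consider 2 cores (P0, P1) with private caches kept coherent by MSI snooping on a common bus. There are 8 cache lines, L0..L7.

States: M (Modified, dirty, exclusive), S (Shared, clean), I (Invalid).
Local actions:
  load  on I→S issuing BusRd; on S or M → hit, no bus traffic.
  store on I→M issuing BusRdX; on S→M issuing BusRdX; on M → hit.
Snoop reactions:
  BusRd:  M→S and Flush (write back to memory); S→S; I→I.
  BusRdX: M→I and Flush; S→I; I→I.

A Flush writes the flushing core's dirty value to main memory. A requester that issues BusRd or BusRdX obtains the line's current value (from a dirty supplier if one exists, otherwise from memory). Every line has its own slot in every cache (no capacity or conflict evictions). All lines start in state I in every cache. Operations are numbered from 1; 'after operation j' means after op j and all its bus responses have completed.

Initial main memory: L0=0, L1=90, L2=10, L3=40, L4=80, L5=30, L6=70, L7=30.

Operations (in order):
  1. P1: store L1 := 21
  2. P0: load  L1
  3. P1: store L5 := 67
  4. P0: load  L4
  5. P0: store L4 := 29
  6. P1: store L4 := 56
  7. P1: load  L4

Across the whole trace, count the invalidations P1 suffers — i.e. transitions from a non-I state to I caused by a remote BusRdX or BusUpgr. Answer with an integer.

step 1: P1: store L1 := 21  ⟶  IM  (L1)  txn=BusRdX  M[L1]=90
step 2: P0: load  L1  ⟶  SS  (L1)  txn=BusRd+Flush  M[L1]=21
step 3: P1: store L5 := 67  ⟶  IM  (L5)  txn=BusRdX  M[L5]=30
step 4: P0: load  L4  ⟶  SI  (L4)  txn=BusRd  M[L4]=80
step 5: P0: store L4 := 29  ⟶  MI  (L4)  txn=BusRdX  M[L4]=80
step 6: P1: store L4 := 56  ⟶  IM  (L4)  txn=BusRdX+Flush  M[L4]=29
step 7: P1: load  L4  ⟶  IM  (L4)  txn=∅  M[L4]=29

invalidations = 0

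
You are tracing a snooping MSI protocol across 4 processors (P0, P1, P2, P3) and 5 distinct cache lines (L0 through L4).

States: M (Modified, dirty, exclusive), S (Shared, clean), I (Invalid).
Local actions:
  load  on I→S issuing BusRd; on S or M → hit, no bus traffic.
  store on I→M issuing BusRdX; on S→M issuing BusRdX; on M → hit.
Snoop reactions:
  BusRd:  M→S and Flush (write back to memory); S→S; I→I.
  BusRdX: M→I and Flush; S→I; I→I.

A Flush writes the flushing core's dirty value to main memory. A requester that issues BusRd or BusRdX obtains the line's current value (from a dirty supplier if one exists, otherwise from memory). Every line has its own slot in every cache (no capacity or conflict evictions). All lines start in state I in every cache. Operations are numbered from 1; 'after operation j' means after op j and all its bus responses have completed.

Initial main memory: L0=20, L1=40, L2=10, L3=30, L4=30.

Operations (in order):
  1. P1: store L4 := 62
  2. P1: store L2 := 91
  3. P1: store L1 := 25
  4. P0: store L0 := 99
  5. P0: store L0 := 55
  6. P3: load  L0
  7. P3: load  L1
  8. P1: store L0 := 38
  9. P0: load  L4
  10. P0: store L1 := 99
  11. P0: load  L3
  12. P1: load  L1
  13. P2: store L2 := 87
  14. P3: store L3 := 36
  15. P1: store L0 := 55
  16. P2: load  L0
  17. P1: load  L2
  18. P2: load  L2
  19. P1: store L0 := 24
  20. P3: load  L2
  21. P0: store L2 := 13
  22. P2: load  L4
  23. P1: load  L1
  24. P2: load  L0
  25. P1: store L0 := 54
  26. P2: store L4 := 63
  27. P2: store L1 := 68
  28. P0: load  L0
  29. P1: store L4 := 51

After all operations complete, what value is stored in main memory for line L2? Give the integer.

[1] P1: store L4 := 62 | P0:I, P1:M(62), P2:I, P3:I | bus: BusRdX
[2] P1: store L2 := 91 | P0:I, P1:M(91), P2:I, P3:I | bus: BusRdX
[3] P1: store L1 := 25 | P0:I, P1:M(25), P2:I, P3:I | bus: BusRdX
[4] P0: store L0 := 99 | P0:M(99), P1:I, P2:I, P3:I | bus: BusRdX
[5] P0: store L0 := 55 | P0:M(55), P1:I, P2:I, P3:I | bus: none
[6] P3: load  L0 | P0:S(55), P1:I, P2:I, P3:S(55) | bus: BusRd,Flush
[7] P3: load  L1 | P0:I, P1:S(25), P2:I, P3:S(25) | bus: BusRd,Flush
[8] P1: store L0 := 38 | P0:I, P1:M(38), P2:I, P3:I | bus: BusRdX
[9] P0: load  L4 | P0:S(62), P1:S(62), P2:I, P3:I | bus: BusRd,Flush
[10] P0: store L1 := 99 | P0:M(99), P1:I, P2:I, P3:I | bus: BusRdX
[11] P0: load  L3 | P0:S(30), P1:I, P2:I, P3:I | bus: BusRd
[12] P1: load  L1 | P0:S(99), P1:S(99), P2:I, P3:I | bus: BusRd,Flush
[13] P2: store L2 := 87 | P0:I, P1:I, P2:M(87), P3:I | bus: BusRdX,Flush
[14] P3: store L3 := 36 | P0:I, P1:I, P2:I, P3:M(36) | bus: BusRdX
[15] P1: store L0 := 55 | P0:I, P1:M(55), P2:I, P3:I | bus: none
[16] P2: load  L0 | P0:I, P1:S(55), P2:S(55), P3:I | bus: BusRd,Flush
[17] P1: load  L2 | P0:I, P1:S(87), P2:S(87), P3:I | bus: BusRd,Flush
[18] P2: load  L2 | P0:I, P1:S(87), P2:S(87), P3:I | bus: none
[19] P1: store L0 := 24 | P0:I, P1:M(24), P2:I, P3:I | bus: BusRdX
[20] P3: load  L2 | P0:I, P1:S(87), P2:S(87), P3:S(87) | bus: BusRd
[21] P0: store L2 := 13 | P0:M(13), P1:I, P2:I, P3:I | bus: BusRdX
[22] P2: load  L4 | P0:S(62), P1:S(62), P2:S(62), P3:I | bus: BusRd
[23] P1: load  L1 | P0:S(99), P1:S(99), P2:I, P3:I | bus: none
[24] P2: load  L0 | P0:I, P1:S(24), P2:S(24), P3:I | bus: BusRd,Flush
[25] P1: store L0 := 54 | P0:I, P1:M(54), P2:I, P3:I | bus: BusRdX
[26] P2: store L4 := 63 | P0:I, P1:I, P2:M(63), P3:I | bus: BusRdX
[27] P2: store L1 := 68 | P0:I, P1:I, P2:M(68), P3:I | bus: BusRdX
[28] P0: load  L0 | P0:S(54), P1:S(54), P2:I, P3:I | bus: BusRd,Flush
[29] P1: store L4 := 51 | P0:I, P1:M(51), P2:I, P3:I | bus: BusRdX,Flush

memory[L2] = 87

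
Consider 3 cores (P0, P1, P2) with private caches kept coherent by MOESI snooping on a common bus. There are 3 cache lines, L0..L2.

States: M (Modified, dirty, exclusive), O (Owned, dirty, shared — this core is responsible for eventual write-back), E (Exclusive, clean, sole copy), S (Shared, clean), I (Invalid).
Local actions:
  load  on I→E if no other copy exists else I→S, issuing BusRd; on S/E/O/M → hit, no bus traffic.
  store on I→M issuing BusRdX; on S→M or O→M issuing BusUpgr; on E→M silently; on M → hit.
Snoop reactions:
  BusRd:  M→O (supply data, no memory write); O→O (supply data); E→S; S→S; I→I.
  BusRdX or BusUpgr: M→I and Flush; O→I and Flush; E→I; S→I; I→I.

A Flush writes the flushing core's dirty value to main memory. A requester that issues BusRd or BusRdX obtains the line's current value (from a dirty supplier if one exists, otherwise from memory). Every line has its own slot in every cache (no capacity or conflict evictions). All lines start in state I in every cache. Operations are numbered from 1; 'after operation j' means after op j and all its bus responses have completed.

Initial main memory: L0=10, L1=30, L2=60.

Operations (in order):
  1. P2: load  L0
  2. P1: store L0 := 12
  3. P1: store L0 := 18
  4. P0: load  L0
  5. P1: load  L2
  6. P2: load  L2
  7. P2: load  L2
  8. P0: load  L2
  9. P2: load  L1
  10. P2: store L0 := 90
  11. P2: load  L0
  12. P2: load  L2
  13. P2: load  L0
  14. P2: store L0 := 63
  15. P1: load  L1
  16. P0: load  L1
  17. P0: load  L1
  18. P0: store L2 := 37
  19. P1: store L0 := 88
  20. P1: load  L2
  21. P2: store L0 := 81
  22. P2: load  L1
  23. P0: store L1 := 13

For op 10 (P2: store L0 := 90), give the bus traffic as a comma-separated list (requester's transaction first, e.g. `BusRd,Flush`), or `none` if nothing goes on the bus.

bus = BusRdX,Flush

1. P2: load  L0  bus=[BusRd]  L0: P0=I P1=I P2=E  mem[L0]=10
2. P1: store L0 := 12  bus=[BusRdX]  L0: P0=I P1=M P2=I  mem[L0]=10
3. P1: store L0 := 18  bus=[-]  L0: P0=I P1=M P2=I  mem[L0]=10
4. P0: load  L0  bus=[BusRd]  L0: P0=S P1=O P2=I  mem[L0]=10
5. P1: load  L2  bus=[BusRd]  L2: P0=I P1=E P2=I  mem[L2]=60
6. P2: load  L2  bus=[BusRd]  L2: P0=I P1=S P2=S  mem[L2]=60
7. P2: load  L2  bus=[-]  L2: P0=I P1=S P2=S  mem[L2]=60
8. P0: load  L2  bus=[BusRd]  L2: P0=S P1=S P2=S  mem[L2]=60
9. P2: load  L1  bus=[BusRd]  L1: P0=I P1=I P2=E  mem[L1]=30
10. P2: store L0 := 90  bus=[BusRdX,Flush]  L0: P0=I P1=I P2=M  mem[L0]=18
11. P2: load  L0  bus=[-]  L0: P0=I P1=I P2=M  mem[L0]=18
12. P2: load  L2  bus=[-]  L2: P0=S P1=S P2=S  mem[L2]=60
13. P2: load  L0  bus=[-]  L0: P0=I P1=I P2=M  mem[L0]=18
14. P2: store L0 := 63  bus=[-]  L0: P0=I P1=I P2=M  mem[L0]=18
15. P1: load  L1  bus=[BusRd]  L1: P0=I P1=S P2=S  mem[L1]=30
16. P0: load  L1  bus=[BusRd]  L1: P0=S P1=S P2=S  mem[L1]=30
17. P0: load  L1  bus=[-]  L1: P0=S P1=S P2=S  mem[L1]=30
18. P0: store L2 := 37  bus=[BusUpgr]  L2: P0=M P1=I P2=I  mem[L2]=60
19. P1: store L0 := 88  bus=[BusRdX,Flush]  L0: P0=I P1=M P2=I  mem[L0]=63
20. P1: load  L2  bus=[BusRd]  L2: P0=O P1=S P2=I  mem[L2]=60
21. P2: store L0 := 81  bus=[BusRdX,Flush]  L0: P0=I P1=I P2=M  mem[L0]=88
22. P2: load  L1  bus=[-]  L1: P0=S P1=S P2=S  mem[L1]=30
23. P0: store L1 := 13  bus=[BusUpgr]  L1: P0=M P1=I P2=I  mem[L1]=30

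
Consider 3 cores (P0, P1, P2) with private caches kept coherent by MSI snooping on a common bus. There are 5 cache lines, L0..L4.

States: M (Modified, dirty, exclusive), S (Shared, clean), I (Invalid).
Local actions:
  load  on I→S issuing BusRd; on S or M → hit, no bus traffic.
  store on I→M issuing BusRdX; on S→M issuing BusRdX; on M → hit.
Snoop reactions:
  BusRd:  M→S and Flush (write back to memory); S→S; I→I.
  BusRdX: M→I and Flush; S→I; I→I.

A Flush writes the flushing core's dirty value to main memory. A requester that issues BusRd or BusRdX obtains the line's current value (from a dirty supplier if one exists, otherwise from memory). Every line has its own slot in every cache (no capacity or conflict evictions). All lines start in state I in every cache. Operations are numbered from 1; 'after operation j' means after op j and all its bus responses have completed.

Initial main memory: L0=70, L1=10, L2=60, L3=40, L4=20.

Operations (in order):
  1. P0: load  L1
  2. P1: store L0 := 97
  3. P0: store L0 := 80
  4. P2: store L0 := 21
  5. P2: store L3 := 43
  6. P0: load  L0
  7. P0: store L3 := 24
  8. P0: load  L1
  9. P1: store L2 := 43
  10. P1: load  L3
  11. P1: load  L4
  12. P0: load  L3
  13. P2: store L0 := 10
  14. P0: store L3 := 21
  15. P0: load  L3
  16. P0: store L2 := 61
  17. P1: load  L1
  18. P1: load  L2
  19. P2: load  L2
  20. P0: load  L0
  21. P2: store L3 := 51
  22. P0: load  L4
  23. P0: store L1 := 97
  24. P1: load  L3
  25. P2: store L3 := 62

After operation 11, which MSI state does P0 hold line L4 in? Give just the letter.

state = I

  op1 P0: load  L1 → S/I/I on L1; bus BusRd; mem=10
  op2 P1: store L0 := 97 → I/M/I on L0; bus BusRdX; mem=70
  op3 P0: store L0 := 80 → M/I/I on L0; bus BusRdX Flush; mem=97
  op4 P2: store L0 := 21 → I/I/M on L0; bus BusRdX Flush; mem=80
  op5 P2: store L3 := 43 → I/I/M on L3; bus BusRdX; mem=40
  op6 P0: load  L0 → S/I/S on L0; bus BusRd Flush; mem=21
  op7 P0: store L3 := 24 → M/I/I on L3; bus BusRdX Flush; mem=43
  op8 P0: load  L1 → S/I/I on L1; bus (none); mem=10
  op9 P1: store L2 := 43 → I/M/I on L2; bus BusRdX; mem=60
  op10 P1: load  L3 → S/S/I on L3; bus BusRd Flush; mem=24
  op11 P1: load  L4 → I/S/I on L4; bus BusRd; mem=20
  op12 P0: load  L3 → S/S/I on L3; bus (none); mem=24
  op13 P2: store L0 := 10 → I/I/M on L0; bus BusRdX; mem=21
  op14 P0: store L3 := 21 → M/I/I on L3; bus BusRdX; mem=24
  op15 P0: load  L3 → M/I/I on L3; bus (none); mem=24
  op16 P0: store L2 := 61 → M/I/I on L2; bus BusRdX Flush; mem=43
  op17 P1: load  L1 → S/S/I on L1; bus BusRd; mem=10
  op18 P1: load  L2 → S/S/I on L2; bus BusRd Flush; mem=61
  op19 P2: load  L2 → S/S/S on L2; bus BusRd; mem=61
  op20 P0: load  L0 → S/I/S on L0; bus BusRd Flush; mem=10
  op21 P2: store L3 := 51 → I/I/M on L3; bus BusRdX Flush; mem=21
  op22 P0: load  L4 → S/S/I on L4; bus BusRd; mem=20
  op23 P0: store L1 := 97 → M/I/I on L1; bus BusRdX; mem=10
  op24 P1: load  L3 → I/S/S on L3; bus BusRd Flush; mem=51
  op25 P2: store L3 := 62 → I/I/M on L3; bus BusRdX; mem=51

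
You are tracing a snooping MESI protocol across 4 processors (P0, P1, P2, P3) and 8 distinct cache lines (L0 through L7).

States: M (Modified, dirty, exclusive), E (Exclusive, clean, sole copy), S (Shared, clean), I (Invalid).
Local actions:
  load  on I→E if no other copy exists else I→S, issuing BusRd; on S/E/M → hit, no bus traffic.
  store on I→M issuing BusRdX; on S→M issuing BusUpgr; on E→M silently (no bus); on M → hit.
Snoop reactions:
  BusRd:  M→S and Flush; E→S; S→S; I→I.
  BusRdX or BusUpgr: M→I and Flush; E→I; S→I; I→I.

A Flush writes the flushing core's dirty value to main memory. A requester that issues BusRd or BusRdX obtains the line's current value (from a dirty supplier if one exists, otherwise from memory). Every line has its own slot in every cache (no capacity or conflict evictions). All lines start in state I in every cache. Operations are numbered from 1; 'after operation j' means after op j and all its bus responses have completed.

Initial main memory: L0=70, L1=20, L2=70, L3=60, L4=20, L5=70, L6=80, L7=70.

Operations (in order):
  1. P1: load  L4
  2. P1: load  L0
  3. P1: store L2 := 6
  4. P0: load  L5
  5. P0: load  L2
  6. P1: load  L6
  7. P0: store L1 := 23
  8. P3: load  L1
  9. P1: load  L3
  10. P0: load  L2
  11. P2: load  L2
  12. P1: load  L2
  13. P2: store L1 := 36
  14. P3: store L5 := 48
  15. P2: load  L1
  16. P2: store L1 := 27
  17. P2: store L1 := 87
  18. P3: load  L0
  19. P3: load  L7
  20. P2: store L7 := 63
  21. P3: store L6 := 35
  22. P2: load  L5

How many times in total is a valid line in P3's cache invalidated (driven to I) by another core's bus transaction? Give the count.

  op1 P1: load  L4 → I/E/I/I on L4; bus BusRd; mem=20
  op2 P1: load  L0 → I/E/I/I on L0; bus BusRd; mem=70
  op3 P1: store L2 := 6 → I/M/I/I on L2; bus BusRdX; mem=70
  op4 P0: load  L5 → E/I/I/I on L5; bus BusRd; mem=70
  op5 P0: load  L2 → S/S/I/I on L2; bus BusRd Flush; mem=6
  op6 P1: load  L6 → I/E/I/I on L6; bus BusRd; mem=80
  op7 P0: store L1 := 23 → M/I/I/I on L1; bus BusRdX; mem=20
  op8 P3: load  L1 → S/I/I/S on L1; bus BusRd Flush; mem=23
  op9 P1: load  L3 → I/E/I/I on L3; bus BusRd; mem=60
  op10 P0: load  L2 → S/S/I/I on L2; bus (none); mem=6
  op11 P2: load  L2 → S/S/S/I on L2; bus BusRd; mem=6
  op12 P1: load  L2 → S/S/S/I on L2; bus (none); mem=6
  op13 P2: store L1 := 36 → I/I/M/I on L1; bus BusRdX; mem=23
  op14 P3: store L5 := 48 → I/I/I/M on L5; bus BusRdX; mem=70
  op15 P2: load  L1 → I/I/M/I on L1; bus (none); mem=23
  op16 P2: store L1 := 27 → I/I/M/I on L1; bus (none); mem=23
  op17 P2: store L1 := 87 → I/I/M/I on L1; bus (none); mem=23
  op18 P3: load  L0 → I/S/I/S on L0; bus BusRd; mem=70
  op19 P3: load  L7 → I/I/I/E on L7; bus BusRd; mem=70
  op20 P2: store L7 := 63 → I/I/M/I on L7; bus BusRdX; mem=70
  op21 P3: store L6 := 35 → I/I/I/M on L6; bus BusRdX; mem=80
  op22 P2: load  L5 → I/I/S/S on L5; bus BusRd Flush; mem=48

invalidations = 2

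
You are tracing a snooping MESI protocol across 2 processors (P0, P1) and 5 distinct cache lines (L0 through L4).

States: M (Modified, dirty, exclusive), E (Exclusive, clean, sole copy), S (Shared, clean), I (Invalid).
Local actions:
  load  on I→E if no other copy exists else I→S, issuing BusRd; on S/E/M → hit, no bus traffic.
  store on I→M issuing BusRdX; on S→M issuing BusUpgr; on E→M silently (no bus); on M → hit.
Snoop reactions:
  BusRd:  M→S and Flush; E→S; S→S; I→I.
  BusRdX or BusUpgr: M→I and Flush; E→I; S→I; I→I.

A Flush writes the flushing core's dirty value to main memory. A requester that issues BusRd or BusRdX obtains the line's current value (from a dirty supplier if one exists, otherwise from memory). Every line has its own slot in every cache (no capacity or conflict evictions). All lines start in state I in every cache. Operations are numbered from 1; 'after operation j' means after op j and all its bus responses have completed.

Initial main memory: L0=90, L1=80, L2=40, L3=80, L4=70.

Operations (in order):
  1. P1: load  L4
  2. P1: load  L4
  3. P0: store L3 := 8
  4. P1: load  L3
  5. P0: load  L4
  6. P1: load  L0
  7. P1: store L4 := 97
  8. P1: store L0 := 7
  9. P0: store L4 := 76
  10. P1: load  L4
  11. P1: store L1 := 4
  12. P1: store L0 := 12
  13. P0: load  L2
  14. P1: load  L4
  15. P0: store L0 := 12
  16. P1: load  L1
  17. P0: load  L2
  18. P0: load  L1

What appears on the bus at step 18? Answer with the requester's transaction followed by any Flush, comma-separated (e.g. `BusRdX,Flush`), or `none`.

bus = BusRd,Flush

  op1 P1: load  L4 → I/E on L4; bus BusRd; mem=70
  op2 P1: load  L4 → I/E on L4; bus (none); mem=70
  op3 P0: store L3 := 8 → M/I on L3; bus BusRdX; mem=80
  op4 P1: load  L3 → S/S on L3; bus BusRd Flush; mem=8
  op5 P0: load  L4 → S/S on L4; bus BusRd; mem=70
  op6 P1: load  L0 → I/E on L0; bus BusRd; mem=90
  op7 P1: store L4 := 97 → I/M on L4; bus BusUpgr; mem=70
  op8 P1: store L0 := 7 → I/M on L0; bus (none); mem=90
  op9 P0: store L4 := 76 → M/I on L4; bus BusRdX Flush; mem=97
  op10 P1: load  L4 → S/S on L4; bus BusRd Flush; mem=76
  op11 P1: store L1 := 4 → I/M on L1; bus BusRdX; mem=80
  op12 P1: store L0 := 12 → I/M on L0; bus (none); mem=90
  op13 P0: load  L2 → E/I on L2; bus BusRd; mem=40
  op14 P1: load  L4 → S/S on L4; bus (none); mem=76
  op15 P0: store L0 := 12 → M/I on L0; bus BusRdX Flush; mem=12
  op16 P1: load  L1 → I/M on L1; bus (none); mem=80
  op17 P0: load  L2 → E/I on L2; bus (none); mem=40
  op18 P0: load  L1 → S/S on L1; bus BusRd Flush; mem=4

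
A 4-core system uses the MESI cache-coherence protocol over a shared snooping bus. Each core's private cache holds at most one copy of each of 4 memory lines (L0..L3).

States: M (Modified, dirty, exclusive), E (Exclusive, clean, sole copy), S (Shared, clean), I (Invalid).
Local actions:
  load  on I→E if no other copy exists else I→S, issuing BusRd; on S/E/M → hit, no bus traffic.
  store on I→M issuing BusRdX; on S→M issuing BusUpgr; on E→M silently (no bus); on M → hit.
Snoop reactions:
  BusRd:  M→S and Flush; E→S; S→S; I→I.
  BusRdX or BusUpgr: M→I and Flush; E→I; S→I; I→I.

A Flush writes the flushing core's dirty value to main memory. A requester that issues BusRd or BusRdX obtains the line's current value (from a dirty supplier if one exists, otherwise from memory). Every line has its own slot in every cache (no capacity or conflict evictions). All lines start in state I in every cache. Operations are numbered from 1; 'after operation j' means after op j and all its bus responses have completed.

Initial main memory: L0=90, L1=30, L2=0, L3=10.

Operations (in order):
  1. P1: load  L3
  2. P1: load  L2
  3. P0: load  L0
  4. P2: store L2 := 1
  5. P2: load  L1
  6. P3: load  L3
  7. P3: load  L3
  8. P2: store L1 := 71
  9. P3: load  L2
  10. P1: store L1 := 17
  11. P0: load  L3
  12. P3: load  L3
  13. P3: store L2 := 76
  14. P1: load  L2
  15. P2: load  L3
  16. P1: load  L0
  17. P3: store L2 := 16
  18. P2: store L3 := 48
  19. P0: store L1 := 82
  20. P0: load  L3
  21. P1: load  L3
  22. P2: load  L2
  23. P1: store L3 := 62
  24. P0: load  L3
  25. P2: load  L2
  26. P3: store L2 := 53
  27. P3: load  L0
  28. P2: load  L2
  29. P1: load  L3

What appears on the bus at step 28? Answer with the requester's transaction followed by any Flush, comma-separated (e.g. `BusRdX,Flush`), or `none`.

bus = BusRd,Flush

  op1 P1: load  L3 → I/E/I/I on L3; bus BusRd; mem=10
  op2 P1: load  L2 → I/E/I/I on L2; bus BusRd; mem=0
  op3 P0: load  L0 → E/I/I/I on L0; bus BusRd; mem=90
  op4 P2: store L2 := 1 → I/I/M/I on L2; bus BusRdX; mem=0
  op5 P2: load  L1 → I/I/E/I on L1; bus BusRd; mem=30
  op6 P3: load  L3 → I/S/I/S on L3; bus BusRd; mem=10
  op7 P3: load  L3 → I/S/I/S on L3; bus (none); mem=10
  op8 P2: store L1 := 71 → I/I/M/I on L1; bus (none); mem=30
  op9 P3: load  L2 → I/I/S/S on L2; bus BusRd Flush; mem=1
  op10 P1: store L1 := 17 → I/M/I/I on L1; bus BusRdX Flush; mem=71
  op11 P0: load  L3 → S/S/I/S on L3; bus BusRd; mem=10
  op12 P3: load  L3 → S/S/I/S on L3; bus (none); mem=10
  op13 P3: store L2 := 76 → I/I/I/M on L2; bus BusUpgr; mem=1
  op14 P1: load  L2 → I/S/I/S on L2; bus BusRd Flush; mem=76
  op15 P2: load  L3 → S/S/S/S on L3; bus BusRd; mem=10
  op16 P1: load  L0 → S/S/I/I on L0; bus BusRd; mem=90
  op17 P3: store L2 := 16 → I/I/I/M on L2; bus BusUpgr; mem=76
  op18 P2: store L3 := 48 → I/I/M/I on L3; bus BusUpgr; mem=10
  op19 P0: store L1 := 82 → M/I/I/I on L1; bus BusRdX Flush; mem=17
  op20 P0: load  L3 → S/I/S/I on L3; bus BusRd Flush; mem=48
  op21 P1: load  L3 → S/S/S/I on L3; bus BusRd; mem=48
  op22 P2: load  L2 → I/I/S/S on L2; bus BusRd Flush; mem=16
  op23 P1: store L3 := 62 → I/M/I/I on L3; bus BusUpgr; mem=48
  op24 P0: load  L3 → S/S/I/I on L3; bus BusRd Flush; mem=62
  op25 P2: load  L2 → I/I/S/S on L2; bus (none); mem=16
  op26 P3: store L2 := 53 → I/I/I/M on L2; bus BusUpgr; mem=16
  op27 P3: load  L0 → S/S/I/S on L0; bus BusRd; mem=90
  op28 P2: load  L2 → I/I/S/S on L2; bus BusRd Flush; mem=53
  op29 P1: load  L3 → S/S/I/I on L3; bus (none); mem=62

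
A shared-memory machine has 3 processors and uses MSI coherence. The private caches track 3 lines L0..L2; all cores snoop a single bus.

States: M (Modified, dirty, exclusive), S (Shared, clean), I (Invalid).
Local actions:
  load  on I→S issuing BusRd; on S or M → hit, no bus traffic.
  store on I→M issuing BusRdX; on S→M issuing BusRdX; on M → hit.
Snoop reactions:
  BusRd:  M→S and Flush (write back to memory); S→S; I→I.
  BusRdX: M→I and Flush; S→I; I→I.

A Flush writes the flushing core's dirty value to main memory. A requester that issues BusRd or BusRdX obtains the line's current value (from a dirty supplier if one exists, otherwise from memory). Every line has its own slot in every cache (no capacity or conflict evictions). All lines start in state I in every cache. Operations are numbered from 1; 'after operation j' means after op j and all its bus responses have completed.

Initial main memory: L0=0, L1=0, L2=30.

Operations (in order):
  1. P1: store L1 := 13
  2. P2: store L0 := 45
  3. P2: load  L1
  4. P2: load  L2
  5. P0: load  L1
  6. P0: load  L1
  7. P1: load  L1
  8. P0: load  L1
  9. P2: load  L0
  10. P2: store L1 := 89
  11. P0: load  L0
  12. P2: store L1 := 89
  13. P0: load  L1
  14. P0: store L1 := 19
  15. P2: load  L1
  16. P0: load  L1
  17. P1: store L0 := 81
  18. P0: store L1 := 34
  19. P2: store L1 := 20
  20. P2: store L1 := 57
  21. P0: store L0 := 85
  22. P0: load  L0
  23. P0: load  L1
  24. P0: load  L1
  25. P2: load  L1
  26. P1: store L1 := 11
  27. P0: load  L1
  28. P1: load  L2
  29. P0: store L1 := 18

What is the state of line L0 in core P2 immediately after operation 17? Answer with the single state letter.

state = I

  op1 P1: store L1 := 13 → I/M/I on L1; bus BusRdX; mem=0
  op2 P2: store L0 := 45 → I/I/M on L0; bus BusRdX; mem=0
  op3 P2: load  L1 → I/S/S on L1; bus BusRd Flush; mem=13
  op4 P2: load  L2 → I/I/S on L2; bus BusRd; mem=30
  op5 P0: load  L1 → S/S/S on L1; bus BusRd; mem=13
  op6 P0: load  L1 → S/S/S on L1; bus (none); mem=13
  op7 P1: load  L1 → S/S/S on L1; bus (none); mem=13
  op8 P0: load  L1 → S/S/S on L1; bus (none); mem=13
  op9 P2: load  L0 → I/I/M on L0; bus (none); mem=0
  op10 P2: store L1 := 89 → I/I/M on L1; bus BusRdX; mem=13
  op11 P0: load  L0 → S/I/S on L0; bus BusRd Flush; mem=45
  op12 P2: store L1 := 89 → I/I/M on L1; bus (none); mem=13
  op13 P0: load  L1 → S/I/S on L1; bus BusRd Flush; mem=89
  op14 P0: store L1 := 19 → M/I/I on L1; bus BusRdX; mem=89
  op15 P2: load  L1 → S/I/S on L1; bus BusRd Flush; mem=19
  op16 P0: load  L1 → S/I/S on L1; bus (none); mem=19
  op17 P1: store L0 := 81 → I/M/I on L0; bus BusRdX; mem=45
  op18 P0: store L1 := 34 → M/I/I on L1; bus BusRdX; mem=19
  op19 P2: store L1 := 20 → I/I/M on L1; bus BusRdX Flush; mem=34
  op20 P2: store L1 := 57 → I/I/M on L1; bus (none); mem=34
  op21 P0: store L0 := 85 → M/I/I on L0; bus BusRdX Flush; mem=81
  op22 P0: load  L0 → M/I/I on L0; bus (none); mem=81
  op23 P0: load  L1 → S/I/S on L1; bus BusRd Flush; mem=57
  op24 P0: load  L1 → S/I/S on L1; bus (none); mem=57
  op25 P2: load  L1 → S/I/S on L1; bus (none); mem=57
  op26 P1: store L1 := 11 → I/M/I on L1; bus BusRdX; mem=57
  op27 P0: load  L1 → S/S/I on L1; bus BusRd Flush; mem=11
  op28 P1: load  L2 → I/S/S on L2; bus BusRd; mem=30
  op29 P0: store L1 := 18 → M/I/I on L1; bus BusRdX; mem=11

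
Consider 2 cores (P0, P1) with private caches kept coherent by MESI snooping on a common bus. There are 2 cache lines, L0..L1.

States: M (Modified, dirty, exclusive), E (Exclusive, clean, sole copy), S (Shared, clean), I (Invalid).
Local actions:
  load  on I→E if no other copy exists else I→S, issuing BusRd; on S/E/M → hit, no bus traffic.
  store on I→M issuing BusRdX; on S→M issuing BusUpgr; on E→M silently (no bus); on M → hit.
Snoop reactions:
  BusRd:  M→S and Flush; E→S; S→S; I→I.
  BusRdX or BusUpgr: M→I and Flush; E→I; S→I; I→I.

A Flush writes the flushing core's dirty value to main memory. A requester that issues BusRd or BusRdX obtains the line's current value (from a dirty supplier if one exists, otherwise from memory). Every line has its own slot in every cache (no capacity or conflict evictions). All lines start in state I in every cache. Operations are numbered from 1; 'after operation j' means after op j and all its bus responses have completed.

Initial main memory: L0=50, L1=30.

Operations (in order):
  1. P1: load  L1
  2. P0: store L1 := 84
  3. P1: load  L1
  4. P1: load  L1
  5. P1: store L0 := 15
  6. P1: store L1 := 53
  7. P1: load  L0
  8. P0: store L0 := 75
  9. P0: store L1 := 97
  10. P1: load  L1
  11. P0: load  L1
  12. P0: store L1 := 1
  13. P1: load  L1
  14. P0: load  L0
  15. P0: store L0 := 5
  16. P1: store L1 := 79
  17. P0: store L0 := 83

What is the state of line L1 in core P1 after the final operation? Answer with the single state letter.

state = M

1. P1: load  L1  bus=[BusRd]  L1: P0=I P1=E  mem[L1]=30
2. P0: store L1 := 84  bus=[BusRdX]  L1: P0=M P1=I  mem[L1]=30
3. P1: load  L1  bus=[BusRd,Flush]  L1: P0=S P1=S  mem[L1]=84
4. P1: load  L1  bus=[-]  L1: P0=S P1=S  mem[L1]=84
5. P1: store L0 := 15  bus=[BusRdX]  L0: P0=I P1=M  mem[L0]=50
6. P1: store L1 := 53  bus=[BusUpgr]  L1: P0=I P1=M  mem[L1]=84
7. P1: load  L0  bus=[-]  L0: P0=I P1=M  mem[L0]=50
8. P0: store L0 := 75  bus=[BusRdX,Flush]  L0: P0=M P1=I  mem[L0]=15
9. P0: store L1 := 97  bus=[BusRdX,Flush]  L1: P0=M P1=I  mem[L1]=53
10. P1: load  L1  bus=[BusRd,Flush]  L1: P0=S P1=S  mem[L1]=97
11. P0: load  L1  bus=[-]  L1: P0=S P1=S  mem[L1]=97
12. P0: store L1 := 1  bus=[BusUpgr]  L1: P0=M P1=I  mem[L1]=97
13. P1: load  L1  bus=[BusRd,Flush]  L1: P0=S P1=S  mem[L1]=1
14. P0: load  L0  bus=[-]  L0: P0=M P1=I  mem[L0]=15
15. P0: store L0 := 5  bus=[-]  L0: P0=M P1=I  mem[L0]=15
16. P1: store L1 := 79  bus=[BusUpgr]  L1: P0=I P1=M  mem[L1]=1
17. P0: store L0 := 83  bus=[-]  L0: P0=M P1=I  mem[L0]=15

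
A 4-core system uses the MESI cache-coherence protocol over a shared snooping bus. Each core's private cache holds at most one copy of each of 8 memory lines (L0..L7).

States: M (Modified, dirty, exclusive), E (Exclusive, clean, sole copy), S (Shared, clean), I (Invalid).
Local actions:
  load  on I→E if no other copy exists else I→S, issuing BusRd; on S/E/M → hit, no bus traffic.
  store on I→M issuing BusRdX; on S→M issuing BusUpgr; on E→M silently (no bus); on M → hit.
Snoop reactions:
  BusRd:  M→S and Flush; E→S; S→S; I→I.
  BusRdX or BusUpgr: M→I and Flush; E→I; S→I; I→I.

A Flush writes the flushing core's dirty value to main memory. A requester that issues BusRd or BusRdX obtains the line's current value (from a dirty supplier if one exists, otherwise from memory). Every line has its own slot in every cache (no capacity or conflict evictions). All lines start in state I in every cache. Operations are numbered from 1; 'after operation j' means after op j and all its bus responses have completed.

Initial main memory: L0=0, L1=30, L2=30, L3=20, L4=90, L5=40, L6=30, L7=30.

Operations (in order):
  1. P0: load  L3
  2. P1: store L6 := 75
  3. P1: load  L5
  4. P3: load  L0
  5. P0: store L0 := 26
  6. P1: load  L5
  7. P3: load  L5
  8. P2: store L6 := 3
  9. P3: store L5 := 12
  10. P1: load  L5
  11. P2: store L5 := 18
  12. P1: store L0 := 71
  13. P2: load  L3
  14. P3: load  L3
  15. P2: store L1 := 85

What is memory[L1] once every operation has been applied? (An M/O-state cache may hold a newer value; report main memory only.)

memory[L1] = 30

step 1: P0: load  L3  ⟶  EIII  (L3)  txn=BusRd  M[L3]=20
step 2: P1: store L6 := 75  ⟶  IMII  (L6)  txn=BusRdX  M[L6]=30
step 3: P1: load  L5  ⟶  IEII  (L5)  txn=BusRd  M[L5]=40
step 4: P3: load  L0  ⟶  IIIE  (L0)  txn=BusRd  M[L0]=0
step 5: P0: store L0 := 26  ⟶  MIII  (L0)  txn=BusRdX  M[L0]=0
step 6: P1: load  L5  ⟶  IEII  (L5)  txn=∅  M[L5]=40
step 7: P3: load  L5  ⟶  ISIS  (L5)  txn=BusRd  M[L5]=40
step 8: P2: store L6 := 3  ⟶  IIMI  (L6)  txn=BusRdX+Flush  M[L6]=75
step 9: P3: store L5 := 12  ⟶  IIIM  (L5)  txn=BusUpgr  M[L5]=40
step 10: P1: load  L5  ⟶  ISIS  (L5)  txn=BusRd+Flush  M[L5]=12
step 11: P2: store L5 := 18  ⟶  IIMI  (L5)  txn=BusRdX  M[L5]=12
step 12: P1: store L0 := 71  ⟶  IMII  (L0)  txn=BusRdX+Flush  M[L0]=26
step 13: P2: load  L3  ⟶  SISI  (L3)  txn=BusRd  M[L3]=20
step 14: P3: load  L3  ⟶  SISS  (L3)  txn=BusRd  M[L3]=20
step 15: P2: store L1 := 85  ⟶  IIMI  (L1)  txn=BusRdX  M[L1]=30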